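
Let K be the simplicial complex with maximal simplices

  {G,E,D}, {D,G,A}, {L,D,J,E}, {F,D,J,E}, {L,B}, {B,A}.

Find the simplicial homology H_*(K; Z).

Take the total order A < B < D < E < F < G < J < L on the vertex set. Then K (dimension 3) consists of the simplices:

  0-simplices (8): A, B, D, E, F, G, J, L
  1-simplices (15): AB, AD, AG, BL, DE, DF, DG, DJ, DL, EF, EG, EJ, EL, FJ, JL
  2-simplices (9): ADG, DEF, DEG, DEJ, DEL, DFJ, DJL, EFJ, EJL
  3-simplices (2): DEFJ, DEJL

so the chain groups are C_0 ≅ Z^8, C_1 ≅ Z^15, C_2 ≅ Z^9, C_3 ≅ Z^2.

Boundary ∂_1: C_1 → C_0 sends each edge [p,q] (with p < q) to q − p.
The resulting 8×15 matrix has rank 7, and its Smith normal form has invariant factors (1,1,1,1,1,1,1).

∂_2: C_2 → C_1 acts by ∂[p,q,r] = [q,r] − [p,r] + [p,q]. For instance
  ∂DJL = JL − DL + DJ,
  ∂ADG = DG − AG + AD.
This gives a 15×9 integer matrix of rank 7; reducing to Smith normal form yields diagonal entries (1,1,1,1,1,1,1).

∂_3: C_3 → C_2 sends each 3-simplex σ to the alternating sum Σ_i (−1)^i (σ with its i-th vertex removed). For instance
  ∂DEJL = EJL − DJL + DEL − DEJ,
  ∂DEFJ = EFJ − DFJ + DEJ − DEF.
This gives a 9×2 integer matrix of rank 2; reducing to Smith normal form yields diagonal entries (1,1).

Now H_k = ker ∂_k / im ∂_{k+1}, so:

  H_0: rank C_0 − rank ∂_1 = 8 − 7 = 1, and the invariant factors of ∂_1 are all 1, so H_0 = Z.
  H_1: rank ker ∂_1 − rank ∂_2 = (15 − 7) − 7 = 1, and the invariant factors of ∂_2 are all 1, so H_1 = Z.
  H_2: rank ker ∂_2 − rank ∂_3 = (9 − 7) − 2 = 0, and the invariant factors of ∂_3 are all 1, so H_2 = 0.
  H_3: rank ker ∂_3 − rank ∂_4 = (2 − 2) − 0 = 0, and there is no ∂_4, so H_3 = 0.

As a check, the Euler characteristic is 8 − 15 + 9 − 2 = 0, which agrees with 1 − 1 + 0 − 0 = 0.

H_0 = Z,  H_1 = Z,  H_2 = 0,  H_3 = 0.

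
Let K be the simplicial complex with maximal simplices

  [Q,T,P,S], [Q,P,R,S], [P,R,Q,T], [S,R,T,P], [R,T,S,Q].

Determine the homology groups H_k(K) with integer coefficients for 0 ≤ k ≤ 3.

H_0 ≅ Z,  H_1 = 0,  H_2 = 0,  H_3 ≅ Z.

We work with the vertex ordering P < Q < R < S < T. The simplices of K, each written with vertices in increasing order, are:

  0-simplices (5): P, Q, R, S, T
  1-simplices (10): PQ, PR, PS, PT, QR, QS, QT, RS, RT, ST
  2-simplices (10): PQR, PQS, PQT, PRS, PRT, PST, QRS, QRT, QST, RST
  3-simplices (5): PQRS, PQRT, PQST, PRST, QRST

so the chain groups are C_0 ≅ Z^5, C_1 ≅ Z^10, C_2 ≅ Z^10, C_3 ≅ Z^5.

Boundary ∂_1: C_1 → C_0 is given by ∂[p,q] = [q] − [p].
This gives a 5×10 integer matrix of rank 4; reducing to Smith normal form yields diagonal entries (1,1,1,1).

∂_2: C_2 → C_1 maps a triangle to the signed sum of its edges. For instance
  ∂PST = ST − PT + PS,
  ∂QST = ST − QT + QS.
The resulting 10×10 matrix has rank 6, and its Smith normal form has invariant factors (1,1,1,1,1,1).

Boundary ∂_3: C_3 → C_2 sends each 3-simplex σ to the alternating sum Σ_i (−1)^i (σ with its i-th vertex removed). For instance
  ∂PRST = RST − PST + PRT − PRS,
  ∂QRST = RST − QST + QRT − QRS.
This gives a 10×5 integer matrix of rank 4; reducing to Smith normal form yields diagonal entries (1,1,1,1).

Now H_k = ker ∂_k / im ∂_{k+1}, so:

  H_0: rank C_0 − rank ∂_1 = 5 − 4 = 1, and the invariant factors of ∂_1 are all 1, so H_0 = Z.
  H_1: rank ker ∂_1 − rank ∂_2 = (10 − 4) − 6 = 0, and the invariant factors of ∂_2 are all 1, so H_1 = 0.
  H_2: rank ker ∂_2 − rank ∂_3 = (10 − 6) − 4 = 0, and the invariant factors of ∂_3 are all 1, so H_2 = 0.
  H_3: rank ker ∂_3 − rank ∂_4 = (5 − 4) − 0 = 1, and there is no ∂_4, so H_3 = Z.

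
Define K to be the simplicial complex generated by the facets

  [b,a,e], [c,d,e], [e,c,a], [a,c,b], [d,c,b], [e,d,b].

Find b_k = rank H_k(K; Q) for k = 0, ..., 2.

Fix the vertex order a < b < c < d < e and write every simplex with vertices in increasing order. Then dim K = 2 and the simplices of K are:

  0-simplices (5): a, b, c, d, e
  1-simplices (9): ab, ac, ae, bc, bd, be, cd, ce, de
  2-simplices (6): abc, abe, ace, bcd, bde, cde

giving chain groups C_0 ≅ Z^5, C_1 ≅ Z^9, C_2 ≅ Z^6.

Boundary ∂_1: C_1 → C_0 is given by ∂[p,q] = [q] − [p]. For instance
  ∂ae = e − a.
As a 5×9 matrix over Z this has rank 4, with invariant factors (1,1,1,1).

Boundary ∂_2: C_2 → C_1 sends each 2-simplex [p,q,r] to [q,r] − [p,r] + [p,q]. For instance
  ∂abc = bc − ac + ab,
  ∂abe = be − ae + ab.
The 9×6 boundary matrix has rank 5 and Smith normal form diag(1,1,1,1,1).

From H_k ≅ ker(∂_k) / im(∂_{k+1}) we obtain:

  H_0: rank C_0 − rank ∂_1 = 5 − 4 = 1, and the invariant factors of ∂_1 are all 1, so H_0 ≅ Z.
  H_1: rank ker ∂_1 − rank ∂_2 = (9 − 4) − 5 = 0, and the invariant factors of ∂_2 are all 1, so H_1 ≅ 0.
  H_2: rank ker ∂_2 − rank ∂_3 = (6 − 5) − 0 = 1, and there is no ∂_3, so H_2 ≅ Z.

As a check, the Euler characteristic is 5 − 9 + 6 = 2, which agrees with 1 − 0 + 1 = 2.
(K is a triangulation of the 2-sphere S^2.)

Hence the Betti numbers are b_0 = 1, b_1 = 0, b_2 = 1.

b_0 = 1, b_1 = 0, b_2 = 1.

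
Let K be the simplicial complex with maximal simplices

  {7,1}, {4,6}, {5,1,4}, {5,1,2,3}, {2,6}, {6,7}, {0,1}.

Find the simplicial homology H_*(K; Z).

Take the total order 0 < 1 < 2 < 3 < 4 < 5 < 6 < 7 on the vertex set. Then K (dimension 3) consists of the simplices:

  0-simplices (8): [0], [1], [2], [3], [4], [5], [6], [7]
  1-simplices (13): [0,1], [1,2], [1,3], [1,4], [1,5], [1,7], [2,3], [2,5], [2,6], [3,5], [4,5], [4,6], [6,7]
  2-simplices (5): [1,2,3], [1,2,5], [1,3,5], [1,4,5], [2,3,5]
  3-simplices (1): [1,2,3,5]

giving chain groups C_0 ≅ Z^8, C_1 ≅ Z^13, C_2 ≅ Z^5, C_3 ≅ Z^1.

Boundary ∂_1: C_1 → C_0 maps an edge to its endpoints' difference, ∂[p,q] = q − p.
The 8×13 boundary matrix has rank 7 and Smith normal form diag(1,1,1,1,1,1,1).

∂_2: C_2 → C_1 acts by ∂[p,q,r] = [q,r] − [p,r] + [p,q]. For instance
  ∂[2,3,5] = [3,5] − [2,5] + [2,3],
  ∂[1,2,3] = [2,3] − [1,3] + [1,2].
This gives a 13×5 integer matrix of rank 4; reducing to Smith normal form yields diagonal entries (1,1,1,1).

Boundary ∂_3: C_3 → C_2 sends each 3-simplex σ to the alternating sum Σ_i (−1)^i (σ with its i-th vertex removed). For instance
  ∂[1,2,3,5] = [2,3,5] − [1,3,5] + [1,2,5] − [1,2,3].
This gives a 5×1 integer matrix of rank 1; reducing to Smith normal form yields diagonal entries (1).

Reading off H_k = ker ∂_k / im ∂_{k+1}:

  H_0: rank C_0 − rank ∂_1 = 8 − 7 = 1, and the invariant factors of ∂_1 are all 1, so H_0 ≅ Z.
  H_1: rank ker ∂_1 − rank ∂_2 = (13 − 7) − 4 = 2, and the invariant factors of ∂_2 are all 1, so H_1 ≅ Z^2.
  H_2: rank ker ∂_2 − rank ∂_3 = (5 − 4) − 1 = 0, and the invariant factors of ∂_3 are all 1, so H_2 ≅ 0.
  H_3: rank ker ∂_3 − rank ∂_4 = (1 − 1) − 0 = 0, and there is no ∂_4, so H_3 ≅ 0.

As a check, the Euler characteristic is 8 − 13 + 5 − 1 = -1, which agrees with 1 − 2 + 0 − 0 = -1.

H_0 = Z,  H_1 = Z^2,  H_2 = 0,  H_3 = 0.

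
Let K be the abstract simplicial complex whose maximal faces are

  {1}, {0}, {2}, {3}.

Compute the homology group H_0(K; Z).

Order the vertices as 0 < 1 < 2 < 3. Listing each simplex with vertices in this order, K has dimension 0 with simplices:

  0-simplices (4): [0], [1], [2], [3]

Hence C_0 ≅ Z^4.

From H_k ≅ ker(∂_k) / im(∂_{k+1}) we obtain:

  H_0: rank C_0 − rank ∂_1 = 4 − 0 = 4, and there is no ∂_1, so H_0 = Z^4.

H_0 ≅ Z^4.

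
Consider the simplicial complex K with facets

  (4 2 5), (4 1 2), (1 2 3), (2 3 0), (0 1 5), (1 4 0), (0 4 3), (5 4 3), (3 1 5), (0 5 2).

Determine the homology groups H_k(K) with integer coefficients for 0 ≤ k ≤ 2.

We work with the vertex ordering 0 < 1 < 2 < 3 < 4 < 5. The simplices of K, each written with vertices in increasing order, are:

  0-simplices (6): [0], [1], [2], [3], [4], [5]
  1-simplices (15): [0,1], [0,2], [0,3], [0,4], [0,5], [1,2], [1,3], [1,4], [1,5], [2,3], [2,4], [2,5], [3,4], [3,5], [4,5]
  2-simplices (10): [0,1,4], [0,1,5], [0,2,3], [0,2,5], [0,3,4], [1,2,3], [1,2,4], [1,3,5], [2,4,5], [3,4,5]

so the chain groups are C_0 ≅ Z^6, C_1 ≅ Z^15, C_2 ≅ Z^10.

Boundary ∂_1: C_1 → C_0 maps an edge to its endpoints' difference, ∂[p,q] = q − p. For instance
  ∂[1,4] = [4] − [1].
This gives a 6×15 integer matrix of rank 5; reducing to Smith normal form yields diagonal entries (1,1,1,1,1).

∂_2: C_2 → C_1 sends each 2-simplex [p,q,r] to [q,r] − [p,r] + [p,q]. For instance
  ∂[1,2,3] = [2,3] − [1,3] + [1,2],
  ∂[2,4,5] = [4,5] − [2,5] + [2,4].
The 15×10 boundary matrix has rank 10 and Smith normal form diag(1,1,1,1,1,1,1,1,1,2).

Now H_k = ker ∂_k / im ∂_{k+1}, so:

  H_0: rank C_0 − rank ∂_1 = 6 − 5 = 1, and the invariant factors of ∂_1 are all 1, so H_0 ≅ Z.
  H_1: rank ker ∂_1 − rank ∂_2 = (15 − 5) − 10 = 0, and ∂_2 has invariant factor 2 > 1, so H_1 ≅ Z/2.
  H_2: rank ker ∂_2 − rank ∂_3 = (10 − 10) − 0 = 0, and there is no ∂_3, so H_2 ≅ 0.

As a check, the Euler characteristic is 6 − 15 + 10 = 1, which agrees with 1 − 0 + 0 = 1.

H_0 = Z,  H_1 = Z/2,  H_2 = 0.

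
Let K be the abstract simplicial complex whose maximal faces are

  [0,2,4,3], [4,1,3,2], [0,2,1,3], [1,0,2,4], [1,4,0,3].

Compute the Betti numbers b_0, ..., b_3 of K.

b_0 = 1, b_1 = 0, b_2 = 0, b_3 = 1.

Order the vertices as 0 < 1 < 2 < 3 < 4. Listing each simplex with vertices in this order, K has dimension 3 with simplices:

  0-simplices (5): [0], [1], [2], [3], [4]
  1-simplices (10): [0,1], [0,2], [0,3], [0,4], [1,2], [1,3], [1,4], [2,3], [2,4], [3,4]
  2-simplices (10): [0,1,2], [0,1,3], [0,1,4], [0,2,3], [0,2,4], [0,3,4], [1,2,3], [1,2,4], [1,3,4], [2,3,4]
  3-simplices (5): [0,1,2,3], [0,1,2,4], [0,1,3,4], [0,2,3,4], [1,2,3,4]

giving chain groups C_0 ≅ Z^5, C_1 ≅ Z^10, C_2 ≅ Z^10, C_3 ≅ Z^5.

The boundary map ∂_1: C_1 → C_0 maps an edge to its endpoints' difference, ∂[p,q] = q − p. For instance
  ∂[1,3] = [3] − [1].
The 5×10 boundary matrix has rank 4 and Smith normal form diag(1,1,1,1).

∂_2: C_2 → C_1 sends each 2-simplex [p,q,r] to [q,r] − [p,r] + [p,q]. For instance
  ∂[1,2,3] = [2,3] − [1,3] + [1,2],
  ∂[2,3,4] = [3,4] − [2,4] + [2,3].
As a 10×10 matrix over Z this has rank 6, with invariant factors (1,1,1,1,1,1).

∂_3: C_3 → C_2 sends each 3-simplex σ to the alternating sum Σ_i (−1)^i (σ with its i-th vertex removed). For instance
  ∂[0,1,2,4] = [1,2,4] − [0,2,4] + [0,1,4] − [0,1,2],
  ∂[0,1,2,3] = [1,2,3] − [0,2,3] + [0,1,3] − [0,1,2].
This gives a 10×5 integer matrix of rank 4; reducing to Smith normal form yields diagonal entries (1,1,1,1).

Now H_k = ker ∂_k / im ∂_{k+1}, so:

  H_0: rank C_0 − rank ∂_1 = 5 − 4 = 1, and the invariant factors of ∂_1 are all 1, so H_0 = Z.
  H_1: rank ker ∂_1 − rank ∂_2 = (10 − 4) − 6 = 0, and the invariant factors of ∂_2 are all 1, so H_1 = 0.
  H_2: rank ker ∂_2 − rank ∂_3 = (10 − 6) − 4 = 0, and the invariant factors of ∂_3 are all 1, so H_2 = 0.
  H_3: rank ker ∂_3 − rank ∂_4 = (5 − 4) − 0 = 1, and there is no ∂_4, so H_3 = Z.

As a check, the Euler characteristic is 5 − 10 + 10 − 5 = 0, which agrees with 1 − 0 + 0 − 1 = 0.

Hence the Betti numbers are b_0 = 1, b_1 = 0, b_2 = 0, b_3 = 1.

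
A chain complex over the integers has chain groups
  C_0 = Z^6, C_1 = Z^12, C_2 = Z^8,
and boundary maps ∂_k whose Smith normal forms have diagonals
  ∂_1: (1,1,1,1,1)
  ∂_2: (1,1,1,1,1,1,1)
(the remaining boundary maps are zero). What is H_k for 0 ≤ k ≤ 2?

H_0: b_0 = 6 − 0 − 5 = 1; torsion from ∂_1 factors > 1: none. So H_0 = Z.
H_1: b_1 = 12 − 5 − 7 = 0; torsion from ∂_2 factors > 1: none. So H_1 = 0.
H_2: b_2 = 8 − 7 − 0 = 1; torsion from ∂_3 factors > 1: none. So H_2 = Z.

H_0 = Z,  H_1 = 0,  H_2 = Z.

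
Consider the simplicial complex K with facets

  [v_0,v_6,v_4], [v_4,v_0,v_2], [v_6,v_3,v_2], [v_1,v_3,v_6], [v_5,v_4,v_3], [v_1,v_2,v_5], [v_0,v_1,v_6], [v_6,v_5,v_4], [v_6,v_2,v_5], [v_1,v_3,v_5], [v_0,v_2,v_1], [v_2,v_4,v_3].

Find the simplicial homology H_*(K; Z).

We work with the vertex ordering v_0 < v_1 < v_2 < v_3 < v_4 < v_5 < v_6. The simplices of K, each written with vertices in increasing order, are:

  0-simplices (7): [v_0], [v_1], [v_2], [v_3], [v_4], [v_5], [v_6]
  1-simplices (18): (18 of them)
  2-simplices (12): (12 of them)

giving chain groups C_0 ≅ Z^7, C_1 ≅ Z^18, C_2 ≅ Z^12.

Boundary ∂_1: C_1 → C_0 sends each edge [p,q] (with p < q) to q − p.
This gives a 7×18 integer matrix of rank 6; reducing to Smith normal form yields diagonal entries (1,1,1,1,1,1).

The boundary map ∂_2: C_2 → C_1 sends each 2-simplex [p,q,r] to [q,r] − [p,r] + [p,q]. For instance
  ∂[v_0,v_4,v_6] = [v_4,v_6] − [v_0,v_6] + [v_0,v_4],
  ∂[v_0,v_1,v_2] = [v_1,v_2] − [v_0,v_2] + [v_0,v_1].
The resulting 18×12 matrix has rank 12, and its Smith normal form has invariant factors (1,1,1,1,1,1,1,1,1,1,1,2).

Computing H_k = (kernel of ∂_k) / (image of ∂_{k+1}):

  H_0: rank C_0 − rank ∂_1 = 7 − 6 = 1, and the invariant factors of ∂_1 are all 1, so H_0 = Z.
  H_1: rank ker ∂_1 − rank ∂_2 = (18 − 6) − 12 = 0, and ∂_2 has invariant factor 2 > 1, so H_1 = Z/2.
  H_2: rank ker ∂_2 − rank ∂_3 = (12 − 12) − 0 = 0, and there is no ∂_3, so H_2 = 0.

H_0 = Z,  H_1 = Z/2,  H_2 = 0.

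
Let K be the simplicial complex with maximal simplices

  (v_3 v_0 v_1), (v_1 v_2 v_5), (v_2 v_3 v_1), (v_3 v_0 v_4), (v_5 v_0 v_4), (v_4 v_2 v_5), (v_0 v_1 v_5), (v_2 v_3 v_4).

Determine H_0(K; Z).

We work with the vertex ordering v_0 < v_1 < v_2 < v_3 < v_4 < v_5. The simplices of K, each written with vertices in increasing order, are:

  0-simplices (6): [v_0], [v_1], [v_2], [v_3], [v_4], [v_5]
  1-simplices (12): [v_0,v_1], [v_0,v_3], [v_0,v_4], [v_0,v_5], [v_1,v_2], [v_1,v_3], [v_1,v_5], [v_2,v_3], [v_2,v_4], [v_2,v_5], [v_3,v_4], [v_4,v_5]
  2-simplices (8): [v_0,v_1,v_3], [v_0,v_1,v_5], [v_0,v_3,v_4], [v_0,v_4,v_5], [v_1,v_2,v_3], [v_1,v_2,v_5], [v_2,v_3,v_4], [v_2,v_4,v_5]

Hence C_0 ≅ Z^6, C_1 ≅ Z^12, C_2 ≅ Z^8.

The boundary map ∂_1: C_1 → C_0 is given by ∂[p,q] = [q] − [p]. For instance
  ∂[v_0,v_4] = [v_4] − [v_0].
The 6×12 boundary matrix has rank 5 and Smith normal form diag(1,1,1,1,1).

∂_2: C_2 → C_1 acts by ∂[p,q,r] = [q,r] − [p,r] + [p,q]. For instance
  ∂[v_2,v_4,v_5] = [v_4,v_5] − [v_2,v_5] + [v_2,v_4],
  ∂[v_0,v_3,v_4] = [v_3,v_4] − [v_0,v_4] + [v_0,v_3].
The 12×8 boundary matrix has rank 7 and Smith normal form diag(1,1,1,1,1,1,1).

Computing H_k = (kernel of ∂_k) / (image of ∂_{k+1}):

  H_0: rank C_0 − rank ∂_1 = 6 − 5 = 1, and the invariant factors of ∂_1 are all 1, so H_0 = Z.

H_0 = Z.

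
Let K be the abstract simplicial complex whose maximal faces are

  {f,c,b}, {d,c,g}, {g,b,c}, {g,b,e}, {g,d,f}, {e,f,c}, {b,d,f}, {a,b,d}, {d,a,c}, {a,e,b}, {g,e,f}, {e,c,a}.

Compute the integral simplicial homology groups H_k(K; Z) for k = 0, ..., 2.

H_0 ≅ Z,  H_1 ≅ Z_2,  H_2 = 0.

Take the total order a < b < c < d < e < f < g on the vertex set. Then K (dimension 2) consists of the simplices:

  0-simplices (7): a, b, c, d, e, f, g
  1-simplices (18): ab, ac, ad, ae, bc, bd, be, bf, bg, cd, ce, cf, cg, df, dg, ef, eg, fg
  2-simplices (12): abd, abe, acd, ace, bcf, bcg, bdf, beg, cdg, cef, dfg, efg

giving chain groups C_0 ≅ Z^7, C_1 ≅ Z^18, C_2 ≅ Z^12.

Boundary ∂_1: C_1 → C_0 maps an edge to its endpoints' difference, ∂[p,q] = q − p.
The 7×18 boundary matrix has rank 6 and Smith normal form diag(1,1,1,1,1,1).

Boundary ∂_2: C_2 → C_1 acts by ∂[p,q,r] = [q,r] − [p,r] + [p,q]. For instance
  ∂cef = ef − cf + ce,
  ∂cdg = dg − cg + cd.
The resulting 18×12 matrix has rank 12, and its Smith normal form has invariant factors (1,1,1,1,1,1,1,1,1,1,1,2).

Computing H_k = (kernel of ∂_k) / (image of ∂_{k+1}):

  H_0: rank C_0 − rank ∂_1 = 7 − 6 = 1, and the invariant factors of ∂_1 are all 1, so H_0 = Z.
  H_1: rank ker ∂_1 − rank ∂_2 = (18 − 6) − 12 = 0, and ∂_2 has invariant factor 2 > 1, so H_1 = Z_2.
  H_2: rank ker ∂_2 − rank ∂_3 = (12 − 12) − 0 = 0, and there is no ∂_3, so H_2 = 0.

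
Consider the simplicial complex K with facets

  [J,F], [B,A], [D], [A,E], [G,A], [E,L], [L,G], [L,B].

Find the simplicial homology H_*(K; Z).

Order the vertices as A < B < D < E < F < G < J < L. Listing each simplex with vertices in this order, K has dimension 1 with simplices:

  0-simplices (8): A, B, D, E, F, G, J, L
  1-simplices (7): AB, AE, AG, BL, EL, FJ, GL

giving chain groups C_0 ≅ Z^8, C_1 ≅ Z^7.

Boundary ∂_1: C_1 → C_0 sends each edge [p,q] (with p < q) to q − p. For instance
  ∂AE = E − A.
This gives a 8×7 integer matrix of rank 5; reducing to Smith normal form yields diagonal entries (1,1,1,1,1).

From H_k ≅ ker(∂_k) / im(∂_{k+1}) we obtain:

  H_0: rank C_0 − rank ∂_1 = 8 − 5 = 3, and the invariant factors of ∂_1 are all 1, so H_0 ≅ Z^3.
  H_1: rank ker ∂_1 − rank ∂_2 = (7 − 5) − 0 = 2, and there is no ∂_2, so H_1 ≅ Z^2.

H_0 = Z^3,  H_1 = Z^2.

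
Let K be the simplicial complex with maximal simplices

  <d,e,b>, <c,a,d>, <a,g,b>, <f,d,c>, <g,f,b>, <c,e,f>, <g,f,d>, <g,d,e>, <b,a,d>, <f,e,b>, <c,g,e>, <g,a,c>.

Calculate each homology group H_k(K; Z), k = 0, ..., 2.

H_0 ≅ Z,  H_1 ≅ Z/2Z,  H_2 = 0.

Take the total order a < b < c < d < e < f < g on the vertex set. Then K (dimension 2) consists of the simplices:

  0-simplices (7): a, b, c, d, e, f, g
  1-simplices (18): ab, ac, ad, ag, bd, be, bf, bg, cd, ce, cf, cg, de, df, dg, ef, eg, fg
  2-simplices (12): abd, abg, acd, acg, bde, bef, bfg, cdf, cef, ceg, deg, dfg

Hence C_0 ≅ Z^7, C_1 ≅ Z^18, C_2 ≅ Z^12.

∂_1: C_1 → C_0 is given by ∂[p,q] = [q] − [p]. For instance
  ∂ad = d − a.
This gives a 7×18 integer matrix of rank 6; reducing to Smith normal form yields diagonal entries (1,1,1,1,1,1).

∂_2: C_2 → C_1 acts by ∂[p,q,r] = [q,r] − [p,r] + [p,q]. For instance
  ∂abg = bg − ag + ab,
  ∂acd = cd − ad + ac.
The resulting 18×12 matrix has rank 12, and its Smith normal form has invariant factors (1,1,1,1,1,1,1,1,1,1,1,2).

Now H_k = ker ∂_k / im ∂_{k+1}, so:

  H_0: rank C_0 − rank ∂_1 = 7 − 6 = 1, and the invariant factors of ∂_1 are all 1, so H_0 = Z.
  H_1: rank ker ∂_1 − rank ∂_2 = (18 − 6) − 12 = 0, and ∂_2 has invariant factor 2 > 1, so H_1 = Z/2Z.
  H_2: rank ker ∂_2 − rank ∂_3 = (12 − 12) − 0 = 0, and there is no ∂_3, so H_2 = 0.

As a check, the Euler characteristic is 7 − 18 + 12 = 1, which agrees with 1 − 0 + 0 = 1.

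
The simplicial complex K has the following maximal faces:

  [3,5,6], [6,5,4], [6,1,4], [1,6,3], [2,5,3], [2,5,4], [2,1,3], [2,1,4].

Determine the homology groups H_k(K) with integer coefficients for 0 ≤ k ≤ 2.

H_0 ≅ Z,  H_1 = 0,  H_2 ≅ Z.

Take the total order 1 < 2 < 3 < 4 < 5 < 6 on the vertex set. Then K (dimension 2) consists of the simplices:

  0-simplices (6): [1], [2], [3], [4], [5], [6]
  1-simplices (12): [1,2], [1,3], [1,4], [1,6], [2,3], [2,4], [2,5], [3,5], [3,6], [4,5], [4,6], [5,6]
  2-simplices (8): [1,2,3], [1,2,4], [1,3,6], [1,4,6], [2,3,5], [2,4,5], [3,5,6], [4,5,6]

giving chain groups C_0 ≅ Z^6, C_1 ≅ Z^12, C_2 ≅ Z^8.

The boundary map ∂_1: C_1 → C_0 is given by ∂[p,q] = [q] − [p]. For instance
  ∂[3,5] = [5] − [3].
The resulting 6×12 matrix has rank 5, and its Smith normal form has invariant factors (1,1,1,1,1).

The boundary map ∂_2: C_2 → C_1 maps a triangle to the signed sum of its edges. For instance
  ∂[2,4,5] = [4,5] − [2,5] + [2,4],
  ∂[1,2,3] = [2,3] − [1,3] + [1,2].
As a 12×8 matrix over Z this has rank 7, with invariant factors (1,1,1,1,1,1,1).

From H_k ≅ ker(∂_k) / im(∂_{k+1}) we obtain:

  H_0: rank C_0 − rank ∂_1 = 6 − 5 = 1, and the invariant factors of ∂_1 are all 1, so H_0 = Z.
  H_1: rank ker ∂_1 − rank ∂_2 = (12 − 5) − 7 = 0, and the invariant factors of ∂_2 are all 1, so H_1 = 0.
  H_2: rank ker ∂_2 − rank ∂_3 = (8 − 7) − 0 = 1, and there is no ∂_3, so H_2 = Z.

As a check, the Euler characteristic is 6 − 12 + 8 = 2, which agrees with 1 − 0 + 1 = 2.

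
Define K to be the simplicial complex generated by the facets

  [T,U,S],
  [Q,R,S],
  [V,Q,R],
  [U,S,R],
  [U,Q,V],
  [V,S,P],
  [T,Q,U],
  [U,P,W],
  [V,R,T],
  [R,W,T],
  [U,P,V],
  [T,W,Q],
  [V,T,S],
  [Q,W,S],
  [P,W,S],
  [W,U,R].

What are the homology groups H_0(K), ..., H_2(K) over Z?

H_0 = Z,  H_1 = Z^2,  H_2 = Z.

Take the total order P < Q < R < S < T < U < V < W on the vertex set. Then K (dimension 2) consists of the simplices:

  0-simplices (8): P, Q, R, S, T, U, V, W
  1-simplices (24): PS, PU, PV, PW, QR, QS, QT, QU, QV, QW, RS, RT, RU, RV, RW, ST, SU, SV, SW, TU, TV, TW, UV, UW
  2-simplices (16): PSV, PSW, PUV, PUW, QRS, QRV, QSW, QTU, QTW, QUV, RSU, RTV, RTW, RUW, STU, STV

Hence C_0 ≅ Z^8, C_1 ≅ Z^24, C_2 ≅ Z^16.

Boundary ∂_1: C_1 → C_0 maps an edge to its endpoints' difference, ∂[p,q] = q − p. For instance
  ∂UV = V − U.
The 8×24 boundary matrix has rank 7 and Smith normal form diag(1,1,1,1,1,1,1).

∂_2: C_2 → C_1 sends each 2-simplex [p,q,r] to [q,r] − [p,r] + [p,q]. For instance
  ∂QTW = TW − QW + QT,
  ∂RSU = SU − RU + RS.
As a 24×16 matrix over Z this has rank 15, with invariant factors (1,1,1,1,1,1,1,1,1,1,1,1,1,1,1).

Reading off H_k = ker ∂_k / im ∂_{k+1}:

  H_0: rank C_0 − rank ∂_1 = 8 − 7 = 1, and the invariant factors of ∂_1 are all 1, so H_0 ≅ Z.
  H_1: rank ker ∂_1 − rank ∂_2 = (24 − 7) − 15 = 2, and the invariant factors of ∂_2 are all 1, so H_1 ≅ Z^2.
  H_2: rank ker ∂_2 − rank ∂_3 = (16 − 15) − 0 = 1, and there is no ∂_3, so H_2 ≅ Z.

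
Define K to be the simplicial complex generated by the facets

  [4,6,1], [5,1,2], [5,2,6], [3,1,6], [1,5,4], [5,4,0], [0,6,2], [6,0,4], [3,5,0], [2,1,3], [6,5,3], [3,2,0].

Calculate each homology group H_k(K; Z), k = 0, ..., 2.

H_0 ≅ Z,  H_1 ≅ Z/2,  H_2 = 0.

K has 7 vertices, 18 edges, 12 triangles.
rank ∂_0 = 0, rank ∂_1 = 6 ⇒ b_0 = 7 − 0 − 6 = 1; all invariant factors of ∂_1 are 1 so no torsion. So H_0 = Z.
rank ∂_1 = 6, rank ∂_2 = 12 ⇒ b_1 = 18 − 6 − 12 = 0; ∂_2 has invariant factor(s) [2] giving torsion. So H_1 = Z/2.
rank ∂_2 = 12, rank ∂_3 = 0 ⇒ b_2 = 12 − 12 − 0 = 0. So H_2 = 0.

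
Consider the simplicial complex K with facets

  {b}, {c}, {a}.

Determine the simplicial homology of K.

H_0 ≅ Z^3.

We work with the vertex ordering a < b < c. The simplices of K, each written with vertices in increasing order, are:

  0-simplices (3): a, b, c

Hence C_0 ≅ Z^3.

Now H_k = ker ∂_k / im ∂_{k+1}, so:

  H_0: rank C_0 − rank ∂_1 = 3 − 0 = 3, and there is no ∂_1, so H_0 ≅ Z^3.

(K is a triangulation of a set of 3 points.)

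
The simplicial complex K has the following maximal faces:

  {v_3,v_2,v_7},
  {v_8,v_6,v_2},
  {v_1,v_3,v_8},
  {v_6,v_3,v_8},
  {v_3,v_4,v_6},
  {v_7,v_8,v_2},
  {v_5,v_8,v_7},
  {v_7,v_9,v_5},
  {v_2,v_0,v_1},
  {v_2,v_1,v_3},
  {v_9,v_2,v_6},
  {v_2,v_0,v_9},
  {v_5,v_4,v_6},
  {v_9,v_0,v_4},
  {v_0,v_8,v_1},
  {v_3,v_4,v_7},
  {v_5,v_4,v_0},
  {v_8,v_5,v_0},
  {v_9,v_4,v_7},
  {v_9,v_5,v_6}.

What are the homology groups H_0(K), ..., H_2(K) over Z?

H_0 = Z,  H_1 = Z ⊕ Z/2,  H_2 = 0.

We work with the vertex ordering v_0 < v_1 < v_2 < v_3 < v_4 < v_5 < v_6 < v_7 < v_8 < v_9. The simplices of K, each written with vertices in increasing order, are:

  0-simplices (10): [v_0], [v_1], [v_2], [v_3], [v_4], [v_5], [v_6], [v_7], [v_8], [v_9]
  1-simplices (30): (30 of them)
  2-simplices (20): (20 of them)

Hence C_0 ≅ Z^10, C_1 ≅ Z^30, C_2 ≅ Z^20.

The boundary map ∂_1: C_1 → C_0 maps an edge to its endpoints' difference, ∂[p,q] = q − p. For instance
  ∂[v_4,v_6] = [v_6] − [v_4].
As a 10×30 matrix over Z this has rank 9, with invariant factors (1,1,1,1,1,1,1,1,1).

The boundary map ∂_2: C_2 → C_1 maps a triangle to the signed sum of its edges. For instance
  ∂[v_5,v_6,v_9] = [v_6,v_9] − [v_5,v_9] + [v_5,v_6],
  ∂[v_0,v_1,v_2] = [v_1,v_2] − [v_0,v_2] + [v_0,v_1].
The 30×20 boundary matrix has rank 20 and Smith normal form diag(1,1,1,1,1,1,1,1,1,1,1,1,1,1,1,1,1,1,1,2).

Now H_k = ker ∂_k / im ∂_{k+1}, so:

  H_0: rank C_0 − rank ∂_1 = 10 − 9 = 1, and the invariant factors of ∂_1 are all 1, so H_0 = Z.
  H_1: rank ker ∂_1 − rank ∂_2 = (30 − 9) − 20 = 1, and ∂_2 has invariant factor 2 > 1, so H_1 = Z ⊕ Z/2.
  H_2: rank ker ∂_2 − rank ∂_3 = (20 − 20) − 0 = 0, and there is no ∂_3, so H_2 = 0.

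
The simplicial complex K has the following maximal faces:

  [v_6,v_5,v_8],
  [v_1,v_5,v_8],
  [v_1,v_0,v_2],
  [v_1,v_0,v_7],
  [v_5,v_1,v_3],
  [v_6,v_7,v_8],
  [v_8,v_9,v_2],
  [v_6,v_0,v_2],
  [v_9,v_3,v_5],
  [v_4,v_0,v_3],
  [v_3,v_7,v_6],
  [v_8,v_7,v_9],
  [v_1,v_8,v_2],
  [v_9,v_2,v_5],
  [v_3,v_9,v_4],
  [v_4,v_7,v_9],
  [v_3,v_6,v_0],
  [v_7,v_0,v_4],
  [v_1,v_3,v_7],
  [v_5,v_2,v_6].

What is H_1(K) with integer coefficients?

Fix the vertex order v_0 < v_1 < v_2 < v_3 < v_4 < v_5 < v_6 < v_7 < v_8 < v_9 and write every simplex with vertices in increasing order. Then dim K = 2 and the simplices of K are:

  0-simplices (10): [v_0], [v_1], [v_2], [v_3], [v_4], [v_5], [v_6], [v_7], [v_8], [v_9]
  1-simplices (30): (30 of them)
  2-simplices (20): (20 of them)

Hence C_0 ≅ Z^10, C_1 ≅ Z^30, C_2 ≅ Z^20.

Boundary ∂_1: C_1 → C_0 maps an edge to its endpoints' difference, ∂[p,q] = q − p. For instance
  ∂[v_0,v_7] = [v_7] − [v_0].
The 10×30 boundary matrix has rank 9 and Smith normal form diag(1,1,1,1,1,1,1,1,1).

The boundary map ∂_2: C_2 → C_1 maps a triangle to the signed sum of its edges. For instance
  ∂[v_4,v_7,v_9] = [v_7,v_9] − [v_4,v_9] + [v_4,v_7],
  ∂[v_3,v_4,v_9] = [v_4,v_9] − [v_3,v_9] + [v_3,v_4].
The 30×20 boundary matrix has rank 20 and Smith normal form diag(1,1,1,1,1,1,1,1,1,1,1,1,1,1,1,1,1,1,1,2).

Computing H_k = (kernel of ∂_k) / (image of ∂_{k+1}):

  H_1: rank ker ∂_1 − rank ∂_2 = (30 − 9) − 20 = 1, and ∂_2 has invariant factor 2 > 1, so H_1 ≅ Z ⊕ Z/2Z.

(K is a triangulation of the Klein bottle.)

H_1 ≅ Z ⊕ Z/2Z.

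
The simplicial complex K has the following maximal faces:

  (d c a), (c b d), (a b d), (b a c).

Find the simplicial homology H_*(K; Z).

H_0 ≅ Z,  H_1 = 0,  H_2 ≅ Z.

Fix the vertex order a < b < c < d and write every simplex with vertices in increasing order. Then dim K = 2 and the simplices of K are:

  0-simplices (4): a, b, c, d
  1-simplices (6): ab, ac, ad, bc, bd, cd
  2-simplices (4): abc, abd, acd, bcd

Hence C_0 ≅ Z^4, C_1 ≅ Z^6, C_2 ≅ Z^4.

Boundary ∂_1: C_1 → C_0 sends each edge [p,q] (with p < q) to q − p.
As a 4×6 matrix over Z this has rank 3, with invariant factors (1,1,1).

∂_2: C_2 → C_1 acts by ∂[p,q,r] = [q,r] − [p,r] + [p,q]. For instance
  ∂acd = cd − ad + ac,
  ∂bcd = cd − bd + bc.
The resulting 6×4 matrix has rank 3, and its Smith normal form has invariant factors (1,1,1).

Reading off H_k = ker ∂_k / im ∂_{k+1}:

  H_0: rank C_0 − rank ∂_1 = 4 − 3 = 1, and the invariant factors of ∂_1 are all 1, so H_0 ≅ Z.
  H_1: rank ker ∂_1 − rank ∂_2 = (6 − 3) − 3 = 0, and the invariant factors of ∂_2 are all 1, so H_1 ≅ 0.
  H_2: rank ker ∂_2 − rank ∂_3 = (4 − 3) − 0 = 1, and there is no ∂_3, so H_2 ≅ Z.

As a check, the Euler characteristic is 4 − 6 + 4 = 2, which agrees with 1 − 0 + 1 = 2.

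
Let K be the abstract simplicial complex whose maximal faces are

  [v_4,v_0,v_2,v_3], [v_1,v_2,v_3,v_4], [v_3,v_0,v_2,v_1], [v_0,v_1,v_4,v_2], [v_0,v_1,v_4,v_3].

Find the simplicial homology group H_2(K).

H_2 = 0.

Order the vertices as v_0 < v_1 < v_2 < v_3 < v_4. Listing each simplex with vertices in this order, K has dimension 3 with simplices:

  0-simplices (5): [v_0], [v_1], [v_2], [v_3], [v_4]
  1-simplices (10): [v_0,v_1], [v_0,v_2], [v_0,v_3], [v_0,v_4], [v_1,v_2], [v_1,v_3], [v_1,v_4], [v_2,v_3], [v_2,v_4], [v_3,v_4]
  2-simplices (10): [v_0,v_1,v_2], [v_0,v_1,v_3], [v_0,v_1,v_4], [v_0,v_2,v_3], [v_0,v_2,v_4], [v_0,v_3,v_4], [v_1,v_2,v_3], [v_1,v_2,v_4], [v_1,v_3,v_4], [v_2,v_3,v_4]
  3-simplices (5): [v_0,v_1,v_2,v_3], [v_0,v_1,v_2,v_4], [v_0,v_1,v_3,v_4], [v_0,v_2,v_3,v_4], [v_1,v_2,v_3,v_4]

Hence C_0 ≅ Z^5, C_1 ≅ Z^10, C_2 ≅ Z^10, C_3 ≅ Z^5.

∂_1: C_1 → C_0 is given by ∂[p,q] = [q] − [p].
The resulting 5×10 matrix has rank 4, and its Smith normal form has invariant factors (1,1,1,1).

∂_2: C_2 → C_1 maps a triangle to the signed sum of its edges. For instance
  ∂[v_1,v_2,v_3] = [v_2,v_3] − [v_1,v_3] + [v_1,v_2],
  ∂[v_0,v_2,v_4] = [v_2,v_4] − [v_0,v_4] + [v_0,v_2].
The 10×10 boundary matrix has rank 6 and Smith normal form diag(1,1,1,1,1,1).

∂_3: C_3 → C_2 sends each 3-simplex σ to the alternating sum Σ_i (−1)^i (σ with its i-th vertex removed). For instance
  ∂[v_0,v_2,v_3,v_4] = [v_2,v_3,v_4] − [v_0,v_3,v_4] + [v_0,v_2,v_4] − [v_0,v_2,v_3],
  ∂[v_0,v_1,v_3,v_4] = [v_1,v_3,v_4] − [v_0,v_3,v_4] + [v_0,v_1,v_4] − [v_0,v_1,v_3].
This gives a 10×5 integer matrix of rank 4; reducing to Smith normal form yields diagonal entries (1,1,1,1).

Now H_k = ker ∂_k / im ∂_{k+1}, so:

  H_2: rank ker ∂_2 − rank ∂_3 = (10 − 6) − 4 = 0, and the invariant factors of ∂_3 are all 1, so H_2 ≅ 0.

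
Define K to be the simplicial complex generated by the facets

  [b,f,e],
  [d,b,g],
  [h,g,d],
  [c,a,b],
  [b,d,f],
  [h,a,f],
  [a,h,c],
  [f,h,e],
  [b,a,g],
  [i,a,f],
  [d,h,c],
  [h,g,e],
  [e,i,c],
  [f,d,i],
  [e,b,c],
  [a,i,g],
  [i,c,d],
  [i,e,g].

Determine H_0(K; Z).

H_0 ≅ Z.

We work with the vertex ordering a < b < c < d < e < f < g < h < i. The simplices of K, each written with vertices in increasing order, are:

  0-simplices (9): a, b, c, d, e, f, g, h, i
  1-simplices (27): ab, ac, af, ag, ah, ai, bc, bd, be, bf, bg, cd, ce, ch, ci, df, dg, dh, di, ef, eg, eh, ei, fh, fi, gh, gi
  2-simplices (18): abc, abg, ach, afh, afi, agi, bce, bdf, bdg, bef, cdh, cdi, cei, dfi, dgh, efh, egh, egi

Hence C_0 ≅ Z^9, C_1 ≅ Z^27, C_2 ≅ Z^18.

Boundary ∂_1: C_1 → C_0 sends each edge [p,q] (with p < q) to q − p.
This gives a 9×27 integer matrix of rank 8; reducing to Smith normal form yields diagonal entries (1,1,1,1,1,1,1,1).

∂_2: C_2 → C_1 maps a triangle to the signed sum of its edges. For instance
  ∂cdi = di − ci + cd,
  ∂efh = fh − eh + ef.
The 27×18 boundary matrix has rank 17 and Smith normal form diag(1,1,1,1,1,1,1,1,1,1,1,1,1,1,1,1,1).

From H_k ≅ ker(∂_k) / im(∂_{k+1}) we obtain:

  H_0: rank C_0 − rank ∂_1 = 9 − 8 = 1, and the invariant factors of ∂_1 are all 1, so H_0 = Z.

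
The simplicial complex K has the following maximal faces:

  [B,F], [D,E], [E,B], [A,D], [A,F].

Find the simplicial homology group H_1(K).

H_1 ≅ Z.

Take the total order A < B < D < E < F on the vertex set. Then K (dimension 1) consists of the simplices:

  0-simplices (5): A, B, D, E, F
  1-simplices (5): AD, AF, BE, BF, DE

so the chain groups are C_0 ≅ Z^5, C_1 ≅ Z^5.

∂_1: C_1 → C_0 maps an edge to its endpoints' difference, ∂[p,q] = q − p. For instance
  ∂BE = E − B.
As a 5×5 matrix over Z this has rank 4, with invariant factors (1,1,1,1).

Reading off H_k = ker ∂_k / im ∂_{k+1}:

  H_1: rank ker ∂_1 − rank ∂_2 = (5 − 4) − 0 = 1, and there is no ∂_2, so H_1 ≅ Z.

(K is a triangulation of the circle S^1.)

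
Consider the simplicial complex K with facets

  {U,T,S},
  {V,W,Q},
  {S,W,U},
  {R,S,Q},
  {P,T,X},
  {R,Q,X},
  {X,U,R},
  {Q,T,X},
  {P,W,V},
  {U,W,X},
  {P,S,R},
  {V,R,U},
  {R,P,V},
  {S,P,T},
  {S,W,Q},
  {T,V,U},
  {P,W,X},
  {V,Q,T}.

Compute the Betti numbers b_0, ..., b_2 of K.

We work with the vertex ordering P < Q < R < S < T < U < V < W < X. The simplices of K, each written with vertices in increasing order, are:

  0-simplices (9): P, Q, R, S, T, U, V, W, X
  1-simplices (27): PR, PS, PT, PV, PW, PX, QR, QS, QT, QV, QW, QX, RS, RU, RV, RX, ST, SU, SW, TU, TV, TX, UV, UW, UX, VW, WX
  2-simplices (18): PRS, PRV, PST, PTX, PVW, PWX, QRS, QRX, QSW, QTV, QTX, QVW, RUV, RUX, STU, SUW, TUV, UWX

Hence C_0 ≅ Z^9, C_1 ≅ Z^27, C_2 ≅ Z^18.

Boundary ∂_1: C_1 → C_0 is given by ∂[p,q] = [q] − [p]. For instance
  ∂RU = U − R.
The 9×27 boundary matrix has rank 8 and Smith normal form diag(1,1,1,1,1,1,1,1).

Boundary ∂_2: C_2 → C_1 acts by ∂[p,q,r] = [q,r] − [p,r] + [p,q]. For instance
  ∂QRX = RX − QX + QR,
  ∂RUX = UX − RX + RU.
This gives a 27×18 integer matrix of rank 17; reducing to Smith normal form yields diagonal entries (1,1,1,1,1,1,1,1,1,1,1,1,1,1,1,1,1).

From H_k ≅ ker(∂_k) / im(∂_{k+1}) we obtain:

  H_0: rank C_0 − rank ∂_1 = 9 − 8 = 1, and the invariant factors of ∂_1 are all 1, so H_0 ≅ Z.
  H_1: rank ker ∂_1 − rank ∂_2 = (27 − 8) − 17 = 2, and the invariant factors of ∂_2 are all 1, so H_1 ≅ Z^2.
  H_2: rank ker ∂_2 − rank ∂_3 = (18 − 17) − 0 = 1, and there is no ∂_3, so H_2 ≅ Z.

(K is a triangulation of the torus T^2.)

Hence the Betti numbers are b_0 = 1, b_1 = 2, b_2 = 1.

b_0 = 1, b_1 = 2, b_2 = 1.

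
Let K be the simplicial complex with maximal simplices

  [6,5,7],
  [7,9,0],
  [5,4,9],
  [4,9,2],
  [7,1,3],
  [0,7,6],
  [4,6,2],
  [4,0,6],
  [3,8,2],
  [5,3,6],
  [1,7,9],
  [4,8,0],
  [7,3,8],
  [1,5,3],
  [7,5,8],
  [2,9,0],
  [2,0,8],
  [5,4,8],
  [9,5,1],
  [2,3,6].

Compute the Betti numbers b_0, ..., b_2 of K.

b_0 = 1, b_1 = 1, b_2 = 0.

Order the vertices as 0 < 1 < 2 < 3 < 4 < 5 < 6 < 7 < 8 < 9. Listing each simplex with vertices in this order, K has dimension 2 with simplices:

  0-simplices (10): [0], [1], [2], [3], [4], [5], [6], [7], [8], [9]
  1-simplices (30): (30 of them)
  2-simplices (20): (20 of them)

so the chain groups are C_0 ≅ Z^10, C_1 ≅ Z^30, C_2 ≅ Z^20.

The boundary map ∂_1: C_1 → C_0 sends each edge [p,q] (with p < q) to q − p.
As a 10×30 matrix over Z this has rank 9, with invariant factors (1,1,1,1,1,1,1,1,1).

Boundary ∂_2: C_2 → C_1 maps a triangle to the signed sum of its edges. For instance
  ∂[2,4,9] = [4,9] − [2,9] + [2,4],
  ∂[0,6,7] = [6,7] − [0,7] + [0,6].
This gives a 30×20 integer matrix of rank 20; reducing to Smith normal form yields diagonal entries (1,1,1,1,1,1,1,1,1,1,1,1,1,1,1,1,1,1,1,2).

From H_k ≅ ker(∂_k) / im(∂_{k+1}) we obtain:

  H_0: rank C_0 − rank ∂_1 = 10 − 9 = 1, and the invariant factors of ∂_1 are all 1, so H_0 = Z.
  H_1: rank ker ∂_1 − rank ∂_2 = (30 − 9) − 20 = 1, and ∂_2 has invariant factor 2 > 1, so H_1 = Z ⊕ Z/2.
  H_2: rank ker ∂_2 − rank ∂_3 = (20 − 20) − 0 = 0, and there is no ∂_3, so H_2 = 0.

Hence the Betti numbers are b_0 = 1, b_1 = 1, b_2 = 0.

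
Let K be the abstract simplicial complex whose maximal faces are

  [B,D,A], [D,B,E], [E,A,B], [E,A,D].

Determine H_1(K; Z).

Order the vertices as A < B < D < E. Listing each simplex with vertices in this order, K has dimension 2 with simplices:

  0-simplices (4): A, B, D, E
  1-simplices (6): AB, AD, AE, BD, BE, DE
  2-simplices (4): ABD, ABE, ADE, BDE

giving chain groups C_0 ≅ Z^4, C_1 ≅ Z^6, C_2 ≅ Z^4.

The boundary map ∂_1: C_1 → C_0 is given by ∂[p,q] = [q] − [p]. For instance
  ∂AD = D − A.
The 4×6 boundary matrix has rank 3 and Smith normal form diag(1,1,1).

The boundary map ∂_2: C_2 → C_1 maps a triangle to the signed sum of its edges. For instance
  ∂BDE = DE − BE + BD,
  ∂ABD = BD − AD + AB.
The 6×4 boundary matrix has rank 3 and Smith normal form diag(1,1,1).

Computing H_k = (kernel of ∂_k) / (image of ∂_{k+1}):

  H_1: rank ker ∂_1 − rank ∂_2 = (6 − 3) − 3 = 0, and the invariant factors of ∂_2 are all 1, so H_1 = 0.

H_1 ≅ 0.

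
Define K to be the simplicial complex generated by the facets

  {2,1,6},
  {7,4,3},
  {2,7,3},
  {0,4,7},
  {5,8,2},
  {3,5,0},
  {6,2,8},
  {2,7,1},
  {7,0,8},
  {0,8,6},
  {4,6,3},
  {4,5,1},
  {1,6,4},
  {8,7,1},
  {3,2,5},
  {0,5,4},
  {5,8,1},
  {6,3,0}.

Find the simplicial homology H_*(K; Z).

We work with the vertex ordering 0 < 1 < 2 < 3 < 4 < 5 < 6 < 7 < 8. The simplices of K, each written with vertices in increasing order, are:

  0-simplices (9): [0], [1], [2], [3], [4], [5], [6], [7], [8]
  1-simplices (27): (27 of them)
  2-simplices (18): [0,3,5], [0,3,6], [0,4,5], [0,4,7], [0,6,8], [0,7,8], [1,2,6], [1,2,7], [1,4,5], [1,4,6], [1,5,8], [1,7,8], [2,3,5], [2,3,7], [2,5,8], [2,6,8], [3,4,6], [3,4,7]

so the chain groups are C_0 ≅ Z^9, C_1 ≅ Z^27, C_2 ≅ Z^18.

∂_1: C_1 → C_0 sends each edge [p,q] (with p < q) to q − p.
The 9×27 boundary matrix has rank 8 and Smith normal form diag(1,1,1,1,1,1,1,1).

Boundary ∂_2: C_2 → C_1 acts by ∂[p,q,r] = [q,r] − [p,r] + [p,q]. For instance
  ∂[3,4,7] = [4,7] − [3,7] + [3,4],
  ∂[2,6,8] = [6,8] − [2,8] + [2,6].
The 27×18 boundary matrix has rank 18 and Smith normal form diag(1,1,1,1,1,1,1,1,1,1,1,1,1,1,1,1,1,2).

Computing H_k = (kernel of ∂_k) / (image of ∂_{k+1}):

  H_0: rank C_0 − rank ∂_1 = 9 − 8 = 1, and the invariant factors of ∂_1 are all 1, so H_0 ≅ Z.
  H_1: rank ker ∂_1 − rank ∂_2 = (27 − 8) − 18 = 1, and ∂_2 has invariant factor 2 > 1, so H_1 ≅ Z ⊕ Z_2.
  H_2: rank ker ∂_2 − rank ∂_3 = (18 − 18) − 0 = 0, and there is no ∂_3, so H_2 ≅ 0.

H_0 ≅ Z,  H_1 ≅ Z ⊕ Z_2,  H_2 = 0.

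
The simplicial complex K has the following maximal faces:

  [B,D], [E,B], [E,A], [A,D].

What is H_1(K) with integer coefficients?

H_1 = Z.

K has 4 vertices, 4 edges.
rank ∂_1 = 3, rank ∂_2 = 0 ⇒ b_1 = 4 − 3 − 0 = 1. So H_1 ≅ Z.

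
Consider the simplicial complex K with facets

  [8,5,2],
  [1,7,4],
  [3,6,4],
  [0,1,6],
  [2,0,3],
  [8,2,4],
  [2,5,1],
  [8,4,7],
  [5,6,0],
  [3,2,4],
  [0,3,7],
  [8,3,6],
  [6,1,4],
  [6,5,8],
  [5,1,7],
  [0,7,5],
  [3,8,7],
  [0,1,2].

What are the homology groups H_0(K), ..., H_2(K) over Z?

K has 9 vertices, 27 edges, 18 triangles.
rank ∂_0 = 0, rank ∂_1 = 8 ⇒ b_0 = 9 − 0 − 8 = 1; all invariant factors of ∂_1 are 1 so no torsion. So H_0 ≅ Z.
rank ∂_1 = 8, rank ∂_2 = 18 ⇒ b_1 = 27 − 8 − 18 = 1; ∂_2 has invariant factor(s) [2] giving torsion. So H_1 ≅ Z ⊕ Z/2.
rank ∂_2 = 18, rank ∂_3 = 0 ⇒ b_2 = 18 − 18 − 0 = 0. So H_2 ≅ 0.

H_0 = Z,  H_1 = Z ⊕ Z/2,  H_2 = 0.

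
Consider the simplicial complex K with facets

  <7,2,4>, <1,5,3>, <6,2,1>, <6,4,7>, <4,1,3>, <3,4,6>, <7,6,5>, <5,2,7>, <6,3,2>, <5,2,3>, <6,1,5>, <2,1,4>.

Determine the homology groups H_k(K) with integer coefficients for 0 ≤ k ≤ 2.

We work with the vertex ordering 1 < 2 < 3 < 4 < 5 < 6 < 7. The simplices of K, each written with vertices in increasing order, are:

  0-simplices (7): [1], [2], [3], [4], [5], [6], [7]
  1-simplices (18): [1,2], [1,3], [1,4], [1,5], [1,6], [2,3], [2,4], [2,5], [2,6], [2,7], [3,4], [3,5], [3,6], [4,6], [4,7], [5,6], [5,7], [6,7]
  2-simplices (12): [1,2,4], [1,2,6], [1,3,4], [1,3,5], [1,5,6], [2,3,5], [2,3,6], [2,4,7], [2,5,7], [3,4,6], [4,6,7], [5,6,7]

giving chain groups C_0 ≅ Z^7, C_1 ≅ Z^18, C_2 ≅ Z^12.

The boundary map ∂_1: C_1 → C_0 sends each edge [p,q] (with p < q) to q − p. For instance
  ∂[2,6] = [6] − [2].
As a 7×18 matrix over Z this has rank 6, with invariant factors (1,1,1,1,1,1).

∂_2: C_2 → C_1 maps a triangle to the signed sum of its edges. For instance
  ∂[2,5,7] = [5,7] − [2,7] + [2,5],
  ∂[1,3,4] = [3,4] − [1,4] + [1,3].
As a 18×12 matrix over Z this has rank 12, with invariant factors (1,1,1,1,1,1,1,1,1,1,1,2).

Reading off H_k = ker ∂_k / im ∂_{k+1}:

  H_0: rank C_0 − rank ∂_1 = 7 − 6 = 1, and the invariant factors of ∂_1 are all 1, so H_0 = Z.
  H_1: rank ker ∂_1 − rank ∂_2 = (18 − 6) − 12 = 0, and ∂_2 has invariant factor 2 > 1, so H_1 = Z/2Z.
  H_2: rank ker ∂_2 − rank ∂_3 = (12 − 12) − 0 = 0, and there is no ∂_3, so H_2 = 0.

(K is a triangulation of the real projective plane RP^2.)

H_0 ≅ Z,  H_1 ≅ Z/2Z,  H_2 = 0.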